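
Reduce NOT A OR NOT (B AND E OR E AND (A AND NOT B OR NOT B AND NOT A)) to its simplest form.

NOT A OR NOT (B AND E OR E AND (A AND NOT B OR NOT B AND NOT A))
= NOT A OR NOT (B AND E OR E AND NOT B)   [distribution]
= NOT A OR NOT E   [distribution]

NOT A OR NOT E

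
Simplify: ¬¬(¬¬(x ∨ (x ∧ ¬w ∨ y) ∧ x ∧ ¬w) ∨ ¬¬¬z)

x ∨ ¬z

¬¬(¬¬(x ∨ (x ∧ ¬w ∨ y) ∧ x ∧ ¬w) ∨ ¬¬¬z)
= ¬(¬(x ∨ (x ∧ ¬w ∨ y) ∧ x ∧ ¬w) ∧ ¬¬z)   [De Morgan]
= ¬(¬(x ∨ x ∧ ¬w) ∧ ¬¬z)   [absorption]
= ¬(¬x ∧ ¬¬z)   [absorption]
= x ∨ ¬z   [De Morgan]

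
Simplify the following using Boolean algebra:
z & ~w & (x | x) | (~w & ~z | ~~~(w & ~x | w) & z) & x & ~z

~w & x

z & ~w & (x | x) | (~w & ~z | ~~~(w & ~x | w) & z) & x & ~z
= z & ~w & (x | x) | (~w & ~z | ~(w & ~x | w) & z) & x & ~z   [double negation]
= z & ~w & (x | x) | (~w & ~z | ~w & z) & x & ~z   [absorption]
= z & ~w & x | (~w & ~z | ~w & z) & x & ~z   [idempotence]
= z & ~w & x | ~w & x & ~z   [distribution]
= ~w & x   [distribution]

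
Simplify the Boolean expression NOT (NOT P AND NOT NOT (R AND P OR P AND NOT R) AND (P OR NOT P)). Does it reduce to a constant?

NOT (NOT P AND NOT NOT (R AND P OR P AND NOT R) AND (P OR NOT P))
= NOT (NOT P AND NOT NOT (R AND P OR P AND NOT R))   — complement / identity
= NOT (NOT P AND NOT NOT P)   — distribution
= P OR NOT P   — De Morgan
= TRUE   — complement

TRUE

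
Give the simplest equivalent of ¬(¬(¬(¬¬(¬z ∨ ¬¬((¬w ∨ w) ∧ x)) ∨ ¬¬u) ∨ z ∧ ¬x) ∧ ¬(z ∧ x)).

¬(¬(¬(¬¬(¬z ∨ ¬¬((¬w ∨ w) ∧ x)) ∨ ¬¬u) ∨ z ∧ ¬x) ∧ ¬(z ∧ x))
= ¬(¬(¬(¬(z ∧ ¬((¬w ∨ w) ∧ x)) ∨ ¬¬u) ∨ z ∧ ¬x) ∧ ¬(z ∧ x))   [De Morgan]
= ¬(¬(¬(¬(z ∧ ¬x) ∨ ¬¬u) ∨ z ∧ ¬x) ∧ ¬(z ∧ x))   [complement / identity]
= ¬(¬(z ∧ ¬x ∧ ¬u ∨ z ∧ ¬x) ∧ ¬(z ∧ x))   [De Morgan]
= z ∧ ¬x ∧ ¬u ∨ z ∧ ¬x ∨ z ∧ x   [De Morgan]
= z ∧ ¬x ∨ z ∧ x   [absorption]
= z   [distribution]

z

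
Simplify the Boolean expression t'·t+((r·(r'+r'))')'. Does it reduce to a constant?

t'·t+((r·(r'+r'))')'
= ((r·(r'+r'))')'   [complement / identity]
= r·(r'+r')   [double negation]
= r·r'   [idempotence]
= 0   [complement]

0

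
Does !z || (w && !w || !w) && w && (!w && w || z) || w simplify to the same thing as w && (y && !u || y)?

E1: !z || (w && !w || !w) && w && (!w && w || z) || w
    = !z || !w && w && (!w && w || z) || w   (complement / identity)
    = !z || !w && w || w   (absorption)
    = !z || w   (complement / identity)
E2: w && (y && !u || y)
    = w && y   (absorption)
These differ: at u=0, w=1, y=0, z=0, E1 = 1 but E2 = 0.

No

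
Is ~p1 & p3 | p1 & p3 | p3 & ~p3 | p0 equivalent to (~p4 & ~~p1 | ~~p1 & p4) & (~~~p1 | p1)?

No

E1: ~p1 & p3 | p1 & p3 | p3 & ~p3 | p0
    = ~p1 & p3 | p1 & p3 | p0
    = p3 | p0
E2: (~p4 & ~~p1 | ~~p1 & p4) & (~~~p1 | p1)
    = ~~p1 & (~~~p1 | p1)
    = ~~p1 & (~p1 | p1)
    = ~~p1
    = p1
These differ: at p0=1, p1=0, p3=1, p4=0, E1 = 1 but E2 = 0.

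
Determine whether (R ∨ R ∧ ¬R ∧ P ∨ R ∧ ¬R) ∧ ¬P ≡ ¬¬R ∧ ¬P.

Yes

E1: (R ∨ R ∧ ¬R ∧ P ∨ R ∧ ¬R) ∧ ¬P
    = (R ∨ R ∧ ¬R) ∧ ¬P   — absorption
    = R ∧ ¬P   — complement / identity
E2: ¬¬R ∧ ¬P
    = R ∧ ¬P   — double negation
Both reduce to R ∧ ¬P, so they are equivalent.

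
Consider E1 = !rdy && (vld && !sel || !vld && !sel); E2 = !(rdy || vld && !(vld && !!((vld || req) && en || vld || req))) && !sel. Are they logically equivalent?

E1: !rdy && (vld && !sel || !vld && !sel)
    = !rdy && !sel
E2: !(rdy || vld && !(vld && !!((vld || req) && en || vld || req))) && !sel
    = !(rdy || vld && !(vld && ((vld || req) && en || vld || req))) && !sel
    = !(rdy || vld && !(vld && (vld || req))) && !sel
    = !(rdy || vld && !vld) && !sel
    = !rdy && !sel
Both reduce to !rdy && !sel, so they are equivalent.

Yes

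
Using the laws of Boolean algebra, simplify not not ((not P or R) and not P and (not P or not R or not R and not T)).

not not ((not P or R) and not P and (not P or not R or not R and not T))
= not not ((not P or R) and not P and (not P or not R))   (absorption)
= not not (not P and (not P or not R))   (absorption)
= not not not P   (absorption)
= not P   (double negation)

not P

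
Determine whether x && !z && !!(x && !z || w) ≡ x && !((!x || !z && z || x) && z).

Yes

E1: x && !z && !!(x && !z || w)
    = x && !z && (x && !z || w)   — double negation
    = x && !z   — absorption
E2: x && !((!x || !z && z || x) && z)
    = x && !((!x || x) && z)   — complement / identity
    = x && !z   — complement / identity
Both reduce to x && !z, so they are equivalent.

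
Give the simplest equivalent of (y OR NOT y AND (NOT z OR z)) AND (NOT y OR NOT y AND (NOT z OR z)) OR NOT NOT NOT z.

NOT y OR NOT z

(y OR NOT y AND (NOT z OR z)) AND (NOT y OR NOT y AND (NOT z OR z)) OR NOT NOT NOT z
= y AND NOT y OR NOT y AND (NOT z OR z) OR NOT NOT NOT z
= NOT y AND (NOT z OR z) OR NOT NOT NOT z
= NOT y OR NOT NOT NOT z
= NOT y OR NOT z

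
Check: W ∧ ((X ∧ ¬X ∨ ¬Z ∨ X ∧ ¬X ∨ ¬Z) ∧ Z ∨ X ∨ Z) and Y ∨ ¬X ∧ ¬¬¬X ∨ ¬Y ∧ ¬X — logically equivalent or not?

No

E1: W ∧ ((X ∧ ¬X ∨ ¬Z ∨ X ∧ ¬X ∨ ¬Z) ∧ Z ∨ X ∨ Z)
    = W ∧ ((X ∧ ¬X ∨ ¬Z) ∧ Z ∨ X ∨ Z)   [idempotence]
    = W ∧ (¬Z ∧ Z ∨ X ∨ Z)   [complement / identity]
    = W ∧ (X ∨ Z)   [complement / identity]
E2: Y ∨ ¬X ∧ ¬¬¬X ∨ ¬Y ∧ ¬X
    = Y ∨ ¬X ∧ ¬X ∨ ¬Y ∧ ¬X   [double negation]
    = Y ∨ ¬X ∧ (¬X ∨ ¬Y)   [distribution]
    = Y ∨ ¬X   [absorption]
These differ: at W=0, X=1, Y=1, Z=0, E1 = 0 but E2 = 1.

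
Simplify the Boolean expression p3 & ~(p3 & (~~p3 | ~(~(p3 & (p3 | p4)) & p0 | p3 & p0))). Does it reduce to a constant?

p3 & ~(p3 & (~~p3 | ~(~(p3 & (p3 | p4)) & p0 | p3 & p0)))
= p3 & ~(p3 & (~~p3 | ~(~p3 & p0 | p3 & p0)))   — absorption
= p3 & ~(p3 & (p3 | ~(~p3 & p0 | p3 & p0)))   — double negation
= p3 & ~(p3 & (p3 | ~p0))   — distribution
= p3 & ~p3   — absorption
= 0   — complement

0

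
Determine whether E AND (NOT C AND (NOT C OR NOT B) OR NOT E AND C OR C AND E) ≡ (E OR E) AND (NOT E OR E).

E1: E AND (NOT C AND (NOT C OR NOT B) OR NOT E AND C OR C AND E)
    = E AND (NOT C AND (NOT C OR NOT B) OR C)   (distribution)
    = E AND (NOT C OR C)   (absorption)
    = E   (complement / identity)
E2: (E OR E) AND (NOT E OR E)
    = E AND (NOT E OR E)   (idempotence)
    = E   (complement / identity)
Both reduce to E, so they are equivalent.

Yes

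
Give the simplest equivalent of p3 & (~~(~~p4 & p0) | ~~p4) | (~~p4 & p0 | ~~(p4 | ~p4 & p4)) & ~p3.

p4

p3 & (~~(~~p4 & p0) | ~~p4) | (~~p4 & p0 | ~~(p4 | ~p4 & p4)) & ~p3
= p3 & (~~p4 & p0 | ~~p4) | (~~p4 & p0 | ~~(p4 | ~p4 & p4)) & ~p3   (double negation)
= p3 & (~~p4 & p0 | ~~p4) | (~~p4 & p0 | ~~p4) & ~p3   (complement / identity)
= ~~p4 & p0 | ~~p4   (distribution)
= ~~p4   (absorption)
= p4   (double negation)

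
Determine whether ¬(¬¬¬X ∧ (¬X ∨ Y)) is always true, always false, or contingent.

contingent

¬(¬¬¬X ∧ (¬X ∨ Y))
= ¬(¬X ∧ (¬X ∨ Y))   — double negation
= ¬¬X   — absorption
= X   — double negation
This depends on X, so it is not a constant.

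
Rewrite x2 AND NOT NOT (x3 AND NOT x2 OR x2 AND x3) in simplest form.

x2 AND x3

x2 AND NOT NOT (x3 AND NOT x2 OR x2 AND x3)
= x2 AND NOT NOT x3   (distribution)
= x2 AND x3   (double negation)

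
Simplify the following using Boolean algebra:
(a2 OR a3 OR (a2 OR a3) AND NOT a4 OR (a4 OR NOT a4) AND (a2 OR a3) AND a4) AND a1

(a2 OR a3) AND a1

(a2 OR a3 OR (a2 OR a3) AND NOT a4 OR (a4 OR NOT a4) AND (a2 OR a3) AND a4) AND a1
= (a2 OR a3 OR (a2 OR a3) AND NOT a4 OR (a2 OR a3) AND a4) AND a1
= (a2 OR a3 OR a2 OR a3) AND a1
= (a2 OR a3) AND a1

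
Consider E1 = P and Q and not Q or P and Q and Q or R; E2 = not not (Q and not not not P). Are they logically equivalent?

E1: P and Q and not Q or P and Q and Q or R
    = P and Q or R   — distribution
E2: not not (Q and not not not P)
    = not not (Q and not P)   — double negation
    = Q and not P   — double negation
These differ: at P=1, Q=1, R=1, E1 = 1 but E2 = 0.

No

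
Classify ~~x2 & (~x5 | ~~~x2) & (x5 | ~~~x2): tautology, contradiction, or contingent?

~~x2 & (~x5 | ~~~x2) & (x5 | ~~~x2)
= ~~x2 & (~~~x2 | ~x5 & x5)   (distribution)
= ~~x2 & ~~~x2   (complement / identity)
= x2 & ~~~x2   (double negation)
= x2 & ~x2   (double negation)
= 0   (complement)

contradiction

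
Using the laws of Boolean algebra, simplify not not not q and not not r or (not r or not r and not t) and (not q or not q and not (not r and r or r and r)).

not not not q and not not r or (not r or not r and not t) and (not q or not q and not (not r and r or r and r))
= not q and not not r or (not r or not r and not t) and (not q or not q and not (not r and r or r and r))   [double negation]
= not q and not not r or (not r or not r and not t) and (not q or not q and not r)   [distribution]
= not q and not not r or not r and (not q or not q and not r)   [absorption]
= not q and not not r or not r and not q   [absorption]
= not q and r or not r and not q   [double negation]
= not q   [distribution]

not q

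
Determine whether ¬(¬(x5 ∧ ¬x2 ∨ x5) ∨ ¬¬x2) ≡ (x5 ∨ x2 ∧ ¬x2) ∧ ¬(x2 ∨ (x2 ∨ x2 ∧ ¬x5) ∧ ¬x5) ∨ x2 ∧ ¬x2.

E1: ¬(¬(x5 ∧ ¬x2 ∨ x5) ∨ ¬¬x2)
    = (x5 ∧ ¬x2 ∨ x5) ∧ ¬x2
    = x5 ∧ ¬x2
E2: (x5 ∨ x2 ∧ ¬x2) ∧ ¬(x2 ∨ (x2 ∨ x2 ∧ ¬x5) ∧ ¬x5) ∨ x2 ∧ ¬x2
    = (x5 ∨ x2 ∧ ¬x2) ∧ ¬(x2 ∨ x2 ∧ ¬x5) ∨ x2 ∧ ¬x2
    = (x5 ∨ x2 ∧ ¬x2) ∧ ¬(x2 ∨ x2 ∧ ¬x5)
    = x5 ∧ ¬(x2 ∨ x2 ∧ ¬x5)
    = x5 ∧ ¬x2
Both reduce to x5 ∧ ¬x2, so they are equivalent.

Yes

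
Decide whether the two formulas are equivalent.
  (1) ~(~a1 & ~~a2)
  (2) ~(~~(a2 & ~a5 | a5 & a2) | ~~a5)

E1: ~(~a1 & ~~a2)
    = a1 | ~a2
E2: ~(~~(a2 & ~a5 | a5 & a2) | ~~a5)
    = ~(a2 & ~a5 | a5 & a2) & ~a5
    = ~((~a5 | a5) & a2) & ~a5
    = ~a2 & ~a5
These differ: at a1=1, a2=1, a5=1, E1 = 1 but E2 = 0.

No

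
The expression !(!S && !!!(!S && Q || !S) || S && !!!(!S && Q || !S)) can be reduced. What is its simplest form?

!S

!(!S && !!!(!S && Q || !S) || S && !!!(!S && Q || !S))
= !!!!(!S && Q || !S)   — distribution
= !!(!S && Q || !S)   — double negation
= !!!S   — absorption
= !S   — double negation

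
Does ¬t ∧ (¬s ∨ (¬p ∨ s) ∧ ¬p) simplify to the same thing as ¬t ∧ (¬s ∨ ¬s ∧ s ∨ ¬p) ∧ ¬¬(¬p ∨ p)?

Yes

E1: ¬t ∧ (¬s ∨ (¬p ∨ s) ∧ ¬p)
    = ¬t ∧ (¬s ∨ ¬p)   (absorption)
E2: ¬t ∧ (¬s ∨ ¬s ∧ s ∨ ¬p) ∧ ¬¬(¬p ∨ p)
    = ¬t ∧ (¬s ∨ ¬p) ∧ ¬¬(¬p ∨ p)   (complement / identity)
    = ¬t ∧ (¬s ∨ ¬p) ∧ (¬p ∨ p)   (double negation)
    = ¬t ∧ (¬s ∨ ¬p)   (complement / identity)
Both reduce to ¬t ∧ (¬s ∨ ¬p), so they are equivalent.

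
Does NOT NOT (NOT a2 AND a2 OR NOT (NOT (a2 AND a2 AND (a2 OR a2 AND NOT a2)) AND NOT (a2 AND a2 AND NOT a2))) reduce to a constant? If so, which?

NOT NOT (NOT a2 AND a2 OR NOT (NOT (a2 AND a2 AND (a2 OR a2 AND NOT a2)) AND NOT (a2 AND a2 AND NOT a2)))
= NOT NOT (NOT a2 AND a2 OR NOT (NOT (a2 AND a2 AND a2) AND NOT (a2 AND a2 AND NOT a2)))
= NOT NOT (NOT a2 AND a2 OR a2 AND a2 AND a2 OR a2 AND a2 AND NOT a2)
= NOT NOT (NOT a2 AND a2 OR a2 AND a2)
= NOT NOT a2
= a2
This depends on a2, so it is not a constant.

no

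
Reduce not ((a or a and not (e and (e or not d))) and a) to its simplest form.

not ((a or a and not (e and (e or not d))) and a)
= not ((a or a and not e) and a)   [absorption]
= not (a and a)   [absorption]
= not a   [idempotence]

not a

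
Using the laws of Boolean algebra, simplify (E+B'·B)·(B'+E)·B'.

E·B'

(E+B'·B)·(B'+E)·B'
= (E+B'·B)·B'   — absorption
= E·B'   — complement / identity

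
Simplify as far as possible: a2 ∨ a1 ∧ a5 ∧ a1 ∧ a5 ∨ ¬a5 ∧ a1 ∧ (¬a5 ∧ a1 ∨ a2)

a2 ∨ a1

a2 ∨ a1 ∧ a5 ∧ a1 ∧ a5 ∨ ¬a5 ∧ a1 ∧ (¬a5 ∧ a1 ∨ a2)
= a2 ∨ a1 ∧ a5 ∧ a1 ∧ a5 ∨ ¬a5 ∧ a1
= a2 ∨ a1 ∧ a5 ∨ ¬a5 ∧ a1
= a2 ∨ a1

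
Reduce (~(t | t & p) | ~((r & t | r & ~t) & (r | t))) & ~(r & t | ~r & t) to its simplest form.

(~(t | t & p) | ~((r & t | r & ~t) & (r | t))) & ~(r & t | ~r & t)
= (~(t | t & p) | ~(r & (r | t))) & ~(r & t | ~r & t)   — distribution
= (~(t | t & p) | ~r) & ~(r & t | ~r & t)   — absorption
= (~t | ~r) & ~(r & t | ~r & t)   — absorption
= (~t | ~r) & ~t   — distribution
= ~t   — absorption

~t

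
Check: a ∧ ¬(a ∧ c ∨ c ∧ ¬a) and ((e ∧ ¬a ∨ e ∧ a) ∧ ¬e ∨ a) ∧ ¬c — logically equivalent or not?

Yes

E1: a ∧ ¬(a ∧ c ∨ c ∧ ¬a)
    = a ∧ ¬c
E2: ((e ∧ ¬a ∨ e ∧ a) ∧ ¬e ∨ a) ∧ ¬c
    = (e ∧ ¬e ∨ a) ∧ ¬c
    = a ∧ ¬c
Both reduce to a ∧ ¬c, so they are equivalent.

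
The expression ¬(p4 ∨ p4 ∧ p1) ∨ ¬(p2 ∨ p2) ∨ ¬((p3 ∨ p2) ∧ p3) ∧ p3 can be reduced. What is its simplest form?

¬(p4 ∨ p4 ∧ p1) ∨ ¬(p2 ∨ p2) ∨ ¬((p3 ∨ p2) ∧ p3) ∧ p3
= ¬(p4 ∨ p4 ∧ p1) ∨ ¬p2 ∨ ¬((p3 ∨ p2) ∧ p3) ∧ p3   (idempotence)
= ¬(p4 ∨ p4 ∧ p1) ∨ ¬p2 ∨ ¬p3 ∧ p3   (absorption)
= ¬(p4 ∨ p4 ∧ p1) ∨ ¬p2   (complement / identity)
= ¬p4 ∨ ¬p2   (absorption)

¬p4 ∨ ¬p2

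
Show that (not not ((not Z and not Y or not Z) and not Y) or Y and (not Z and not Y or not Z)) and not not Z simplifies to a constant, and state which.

False

(not not ((not Z and not Y or not Z) and not Y) or Y and (not Z and not Y or not Z)) and not not Z
= ((not Z and not Y or not Z) and not Y or Y and (not Z and not Y or not Z)) and not not Z   [double negation]
= (not Z and not Y or not Z) and not not Z   [distribution]
= (not Z and not Y or not Z) and Z   [double negation]
= not Z and Z   [absorption]
= False   [complement]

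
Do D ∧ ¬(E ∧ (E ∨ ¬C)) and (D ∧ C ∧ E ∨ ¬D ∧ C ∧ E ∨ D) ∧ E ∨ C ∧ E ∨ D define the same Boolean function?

E1: D ∧ ¬(E ∧ (E ∨ ¬C))
    = D ∧ ¬E   (absorption)
E2: (D ∧ C ∧ E ∨ ¬D ∧ C ∧ E ∨ D) ∧ E ∨ C ∧ E ∨ D
    = (C ∧ E ∨ D) ∧ E ∨ C ∧ E ∨ D   (distribution)
    = C ∧ E ∨ D   (absorption)
These differ: at C=1, D=1, E=1, E1 = 0 but E2 = 1.

No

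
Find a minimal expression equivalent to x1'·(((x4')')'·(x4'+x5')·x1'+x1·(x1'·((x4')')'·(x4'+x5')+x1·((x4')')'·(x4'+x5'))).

x1'·x4'

x1'·(((x4')')'·(x4'+x5')·x1'+x1·(x1'·((x4')')'·(x4'+x5')+x1·((x4')')'·(x4'+x5')))
= x1'·(((x4')')'·(x4'+x5')·x1'+x1·((x4')')'·(x4'+x5'))   — distribution
= x1'·((x4')')'·(x4'+x5')   — distribution
= x1'·x4'·(x4'+x5')   — double negation
= x1'·x4'   — absorption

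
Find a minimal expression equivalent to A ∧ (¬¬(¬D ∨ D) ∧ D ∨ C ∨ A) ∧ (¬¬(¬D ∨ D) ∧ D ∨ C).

A ∧ (D ∨ C)

A ∧ (¬¬(¬D ∨ D) ∧ D ∨ C ∨ A) ∧ (¬¬(¬D ∨ D) ∧ D ∨ C)
= A ∧ (¬¬(¬D ∨ D) ∧ D ∨ C)   — absorption
= A ∧ ((¬D ∨ D) ∧ D ∨ C)   — double negation
= A ∧ (D ∨ C)   — complement / identity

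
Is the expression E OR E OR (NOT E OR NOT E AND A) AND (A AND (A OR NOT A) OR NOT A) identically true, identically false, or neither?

identically true

E OR E OR (NOT E OR NOT E AND A) AND (A AND (A OR NOT A) OR NOT A)
= E OR E OR (NOT E OR NOT E AND A) AND (A OR NOT A)   [complement / identity]
= E OR E OR NOT E OR NOT E AND A   [complement / identity]
= E OR E OR NOT E   [absorption]
= E OR NOT E   [idempotence]
= TRUE   [complement]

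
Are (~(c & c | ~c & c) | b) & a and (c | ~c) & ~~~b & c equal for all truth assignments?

No

E1: (~(c & c | ~c & c) | b) & a
    = (~c | b) & a   — distribution
E2: (c | ~c) & ~~~b & c
    = (c | ~c) & ~b & c   — double negation
    = ~b & c   — complement / identity
These differ: at a=1, b=1, c=0, E1 = 1 but E2 = 0.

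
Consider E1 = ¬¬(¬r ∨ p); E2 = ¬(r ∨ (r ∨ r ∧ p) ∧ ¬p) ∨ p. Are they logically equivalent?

Yes

E1: ¬¬(¬r ∨ p)
    = ¬r ∨ p   — double negation
E2: ¬(r ∨ (r ∨ r ∧ p) ∧ ¬p) ∨ p
    = ¬(r ∨ r ∧ ¬p) ∨ p   — absorption
    = ¬r ∨ p   — absorption
Both reduce to ¬r ∨ p, so they are equivalent.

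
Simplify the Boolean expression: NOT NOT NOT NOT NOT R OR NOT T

NOT NOT NOT NOT NOT R OR NOT T
= NOT NOT NOT R OR NOT T
= NOT R OR NOT T

NOT R OR NOT T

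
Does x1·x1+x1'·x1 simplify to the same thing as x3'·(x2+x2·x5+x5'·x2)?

E1: x1·x1+x1'·x1
    = x1   [distribution]
E2: x3'·(x2+x2·x5+x5'·x2)
    = x3'·(x2+x2)   [distribution]
    = x3'·x2   [idempotence]
These differ: at x1=1, x2=1, x3=1, x5=0, E1 = 1 but E2 = 0.

No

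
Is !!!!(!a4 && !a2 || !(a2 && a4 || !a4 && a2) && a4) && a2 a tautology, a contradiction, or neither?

contradiction

!!!!(!a4 && !a2 || !(a2 && a4 || !a4 && a2) && a4) && a2
= !!!!(!a4 && !a2 || !a2 && a4) && a2   — distribution
= !!(!a4 && !a2 || !a2 && a4) && a2   — double negation
= !!!a2 && a2   — distribution
= !a2 && a2   — double negation
= false   — complement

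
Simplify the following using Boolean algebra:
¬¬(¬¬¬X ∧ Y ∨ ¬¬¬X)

¬X

¬¬(¬¬¬X ∧ Y ∨ ¬¬¬X)
= ¬¬¬¬¬X   — absorption
= ¬¬¬X   — double negation
= ¬X   — double negation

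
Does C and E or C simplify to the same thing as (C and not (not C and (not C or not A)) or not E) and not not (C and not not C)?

Yes

E1: C and E or C
    = C
E2: (C and not (not C and (not C or not A)) or not E) and not not (C and not not C)
    = (C and not (not C and (not C or not A)) or not E) and C and not not C
    = (C and not not C or not E) and C and not not C
    = C and not not C
    = C and C
    = C
Both reduce to C, so they are equivalent.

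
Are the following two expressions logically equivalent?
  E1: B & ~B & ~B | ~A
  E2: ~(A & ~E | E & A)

Yes

E1: B & ~B & ~B | ~A
    = B & ~B | ~A
    = ~A
E2: ~(A & ~E | E & A)
    = ~A
Both reduce to ~A, so they are equivalent.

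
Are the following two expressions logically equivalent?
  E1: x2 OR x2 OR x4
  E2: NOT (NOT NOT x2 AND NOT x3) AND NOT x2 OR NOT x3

No

E1: x2 OR x2 OR x4
    = x2 OR x4
E2: NOT (NOT NOT x2 AND NOT x3) AND NOT x2 OR NOT x3
    = (NOT x2 OR x3) AND NOT x2 OR NOT x3
    = NOT x2 OR NOT x3
These differ: at x2=1, x3=1, x4=0, E1 = 1 but E2 = 0.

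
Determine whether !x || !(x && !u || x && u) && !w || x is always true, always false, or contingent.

always true

!x || !(x && !u || x && u) && !w || x
= !x || !x && !w || x   — distribution
= !x || x   — absorption
= true   — complement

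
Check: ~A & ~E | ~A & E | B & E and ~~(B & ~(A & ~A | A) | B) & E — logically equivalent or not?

E1: ~A & ~E | ~A & E | B & E
    = ~A | B & E   [distribution]
E2: ~~(B & ~(A & ~A | A) | B) & E
    = ~~(B & ~A | B) & E   [complement / identity]
    = ~~B & E   [absorption]
    = B & E   [double negation]
These differ: at A=0, B=1, E=0, E1 = 1 but E2 = 0.

No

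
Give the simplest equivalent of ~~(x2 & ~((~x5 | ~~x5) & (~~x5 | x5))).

~~(x2 & ~((~x5 | ~~x5) & (~~x5 | x5)))
= x2 & ~((~x5 | ~~x5) & (~~x5 | x5))   (double negation)
= x2 & ~(~~x5 | ~x5 & x5)   (distribution)
= x2 & ~~~x5   (complement / identity)
= x2 & ~x5   (double negation)

x2 & ~x5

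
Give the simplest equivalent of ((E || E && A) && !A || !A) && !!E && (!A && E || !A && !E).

((E || E && A) && !A || !A) && !!E && (!A && E || !A && !E)
= ((E || E && A) && !A || !A) && E && (!A && E || !A && !E)   — double negation
= (E && !A || !A) && E && (!A && E || !A && !E)   — absorption
= (E && !A || !A) && E && !A   — distribution
= E && !A   — absorption

E && !A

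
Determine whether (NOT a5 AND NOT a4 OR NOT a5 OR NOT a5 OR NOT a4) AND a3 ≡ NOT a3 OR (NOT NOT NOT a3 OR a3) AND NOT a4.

E1: (NOT a5 AND NOT a4 OR NOT a5 OR NOT a5 OR NOT a4) AND a3
    = (NOT a5 OR NOT a5 OR NOT a4) AND a3   (absorption)
    = (NOT a5 OR NOT a4) AND a3   (idempotence)
E2: NOT a3 OR (NOT NOT NOT a3 OR a3) AND NOT a4
    = NOT a3 OR (NOT a3 OR a3) AND NOT a4   (double negation)
    = NOT a3 OR NOT a4   (complement / identity)
These differ: at a3=0, a4=1, a5=1, E1 = 0 but E2 = 1.

No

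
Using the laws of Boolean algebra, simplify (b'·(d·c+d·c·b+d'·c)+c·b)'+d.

c'+d

(b'·(d·c+d·c·b+d'·c)+c·b)'+d
= (b'·(d·c+d'·c)+c·b)'+d
= (b'·c+c·b)'+d
= c'+d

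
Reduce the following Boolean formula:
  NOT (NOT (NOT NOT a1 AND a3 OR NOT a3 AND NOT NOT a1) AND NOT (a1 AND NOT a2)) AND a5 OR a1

NOT (NOT (NOT NOT a1 AND a3 OR NOT a3 AND NOT NOT a1) AND NOT (a1 AND NOT a2)) AND a5 OR a1
= NOT (NOT NOT NOT a1 AND NOT (a1 AND NOT a2)) AND a5 OR a1   [distribution]
= (NOT NOT a1 OR a1 AND NOT a2) AND a5 OR a1   [De Morgan]
= (a1 OR a1 AND NOT a2) AND a5 OR a1   [double negation]
= a1 AND a5 OR a1   [absorption]
= a1   [absorption]

a1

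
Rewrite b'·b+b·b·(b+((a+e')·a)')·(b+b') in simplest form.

b'·b+b·b·(b+((a+e')·a)')·(b+b')
= b'·b+b·b·(b+a')·(b+b')   [absorption]
= b'·b+b·b·(b+b')   [absorption]
= b'·b+b·b   [complement / identity]
= b   [distribution]

b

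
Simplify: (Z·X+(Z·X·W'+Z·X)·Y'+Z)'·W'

(Z·X+(Z·X·W'+Z·X)·Y'+Z)'·W'
= (Z·X+Z·X·Y'+Z)'·W'   (absorption)
= (Z·X+Z)'·W'   (absorption)
= Z'·W'   (absorption)

Z'·W'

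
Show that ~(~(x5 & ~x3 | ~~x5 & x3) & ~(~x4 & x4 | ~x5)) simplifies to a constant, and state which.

1

~(~(x5 & ~x3 | ~~x5 & x3) & ~(~x4 & x4 | ~x5))
= ~(~(x5 & ~x3 | x5 & x3) & ~(~x4 & x4 | ~x5))   [double negation]
= ~(~(x5 & ~x3 | x5 & x3) & ~~x5)   [complement / identity]
= x5 & ~x3 | x5 & x3 | ~x5   [De Morgan]
= x5 | ~x5   [distribution]
= 1   [complement]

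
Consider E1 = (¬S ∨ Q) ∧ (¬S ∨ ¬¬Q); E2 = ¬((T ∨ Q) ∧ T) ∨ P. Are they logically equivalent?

E1: (¬S ∨ Q) ∧ (¬S ∨ ¬¬Q)
    = (¬S ∨ Q) ∧ (¬S ∨ Q)   [double negation]
    = ¬S ∨ Q   [idempotence]
E2: ¬((T ∨ Q) ∧ T) ∨ P
    = ¬T ∨ P   [absorption]
These differ: at P=1, Q=0, S=1, T=1, E1 = 0 but E2 = 1.

No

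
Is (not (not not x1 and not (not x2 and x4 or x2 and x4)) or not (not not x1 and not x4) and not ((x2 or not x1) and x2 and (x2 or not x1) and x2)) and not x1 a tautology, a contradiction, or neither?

(not (not not x1 and not (not x2 and x4 or x2 and x4)) or not (not not x1 and not x4) and not ((x2 or not x1) and x2 and (x2 or not x1) and x2)) and not x1
= (not (not not x1 and not (not x2 and x4 or x2 and x4)) or not (not not x1 and not x4) and not ((x2 or not x1) and x2)) and not x1   — idempotence
= (not (not not x1 and not x4) or not (not not x1 and not x4) and not ((x2 or not x1) and x2)) and not x1   — distribution
= (not (not not x1 and not x4) or not (not not x1 and not x4) and not x2) and not x1   — absorption
= not (not not x1 and not x4) and not x1   — absorption
= (not x1 or x4) and not x1   — De Morgan
= not x1   — absorption
This depends on x1, so it is not a constant.

neither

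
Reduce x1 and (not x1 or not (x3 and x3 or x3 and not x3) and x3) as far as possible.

x1 and (not x1 or not (x3 and x3 or x3 and not x3) and x3)
= x1 and (not x1 or not x3 and x3)   [distribution]
= x1 and not x1   [complement / identity]
= False   [complement]

False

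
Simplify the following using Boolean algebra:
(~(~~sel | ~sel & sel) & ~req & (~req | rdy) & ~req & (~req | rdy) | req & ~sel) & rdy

(~(~~sel | ~sel & sel) & ~req & (~req | rdy) & ~req & (~req | rdy) | req & ~sel) & rdy
= (~(~~sel | ~sel & sel) & ~req & (~req | rdy) | req & ~sel) & rdy   [idempotence]
= (~(~~sel | ~sel & sel) & ~req | req & ~sel) & rdy   [absorption]
= (~(sel | ~sel & sel) & ~req | req & ~sel) & rdy   [double negation]
= (~sel & ~req | req & ~sel) & rdy   [complement / identity]
= ~sel & rdy   [distribution]

~sel & rdy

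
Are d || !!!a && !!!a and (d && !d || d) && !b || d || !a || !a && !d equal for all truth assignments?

Yes

E1: d || !!!a && !!!a
    = d || !!!a   (idempotence)
    = d || !a   (double negation)
E2: (d && !d || d) && !b || d || !a || !a && !d
    = (d && !d || d) && !b || d || !a   (absorption)
    = d && !b || d || !a   (complement / identity)
    = d || !a   (absorption)
Both reduce to d || !a, so they are equivalent.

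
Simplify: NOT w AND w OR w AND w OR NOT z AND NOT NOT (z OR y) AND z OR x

NOT w AND w OR w AND w OR NOT z AND NOT NOT (z OR y) AND z OR x
= NOT w AND w OR w AND w OR NOT z AND (z OR y) AND z OR x   — double negation
= NOT w AND w OR w AND w OR NOT z AND z OR x   — absorption
= NOT w AND w OR w AND w OR x   — complement / identity
= w OR x   — distribution

w OR x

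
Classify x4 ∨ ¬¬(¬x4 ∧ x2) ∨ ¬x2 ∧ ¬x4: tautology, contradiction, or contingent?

x4 ∨ ¬¬(¬x4 ∧ x2) ∨ ¬x2 ∧ ¬x4
= x4 ∨ ¬x4 ∧ x2 ∨ ¬x2 ∧ ¬x4   — double negation
= x4 ∨ ¬x4   — distribution
= True   — complement

tautology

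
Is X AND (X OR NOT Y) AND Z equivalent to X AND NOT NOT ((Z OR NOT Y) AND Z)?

Yes

E1: X AND (X OR NOT Y) AND Z
    = X AND Z   (absorption)
E2: X AND NOT NOT ((Z OR NOT Y) AND Z)
    = X AND NOT NOT Z   (absorption)
    = X AND Z   (double negation)
Both reduce to X AND Z, so they are equivalent.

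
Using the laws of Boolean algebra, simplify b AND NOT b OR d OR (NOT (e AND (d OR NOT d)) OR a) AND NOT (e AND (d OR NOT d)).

d OR NOT e

b AND NOT b OR d OR (NOT (e AND (d OR NOT d)) OR a) AND NOT (e AND (d OR NOT d))
= b AND NOT b OR d OR NOT (e AND (d OR NOT d))
= b AND NOT b OR d OR NOT e
= d OR NOT e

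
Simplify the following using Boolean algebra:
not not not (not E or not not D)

E and not D

not not not (not E or not not D)
= not (not E or not not D)
= E and not D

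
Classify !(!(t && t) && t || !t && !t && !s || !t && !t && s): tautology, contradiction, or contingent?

!(!(t && t) && t || !t && !t && !s || !t && !t && s)
= !(!t && t || !t && !t && !s || !t && !t && s)
= !(!t && t || !t && !t)
= !!t
= t
This depends on t, so it is not a constant.

contingent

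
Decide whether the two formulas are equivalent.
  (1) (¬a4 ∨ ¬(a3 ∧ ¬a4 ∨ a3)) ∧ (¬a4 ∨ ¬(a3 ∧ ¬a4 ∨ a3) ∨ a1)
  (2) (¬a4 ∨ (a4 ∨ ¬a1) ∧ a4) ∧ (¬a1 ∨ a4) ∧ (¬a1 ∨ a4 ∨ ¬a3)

No

E1: (¬a4 ∨ ¬(a3 ∧ ¬a4 ∨ a3)) ∧ (¬a4 ∨ ¬(a3 ∧ ¬a4 ∨ a3) ∨ a1)
    = ¬a4 ∨ ¬(a3 ∧ ¬a4 ∨ a3)
    = ¬a4 ∨ ¬a3
E2: (¬a4 ∨ (a4 ∨ ¬a1) ∧ a4) ∧ (¬a1 ∨ a4) ∧ (¬a1 ∨ a4 ∨ ¬a3)
    = (¬a4 ∨ (a4 ∨ ¬a1) ∧ a4) ∧ (¬a1 ∨ a4)
    = (¬a4 ∨ a4) ∧ (¬a1 ∨ a4)
    = ¬a1 ∨ a4
These differ: at a1=1, a3=1, a4=0, E1 = 1 but E2 = 0.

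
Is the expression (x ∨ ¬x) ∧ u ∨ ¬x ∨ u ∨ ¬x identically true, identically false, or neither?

(x ∨ ¬x) ∧ u ∨ ¬x ∨ u ∨ ¬x
= u ∨ ¬x ∨ u ∨ ¬x
= u ∨ ¬x
This depends on u, x, so it is not a constant.

neither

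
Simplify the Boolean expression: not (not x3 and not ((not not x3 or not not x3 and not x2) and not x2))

x3

not (not x3 and not ((not not x3 or not not x3 and not x2) and not x2))
= x3 or (not not x3 or not not x3 and not x2) and not x2   (De Morgan)
= x3 or not not x3 and not x2   (absorption)
= x3 or x3 and not x2   (double negation)
= x3   (absorption)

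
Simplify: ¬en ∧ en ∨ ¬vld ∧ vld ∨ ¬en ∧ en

False

¬en ∧ en ∨ ¬vld ∧ vld ∨ ¬en ∧ en
= ¬en ∧ en ∨ ¬en ∧ en   (complement / identity)
= ¬en ∧ en   (complement / identity)
= False   (complement)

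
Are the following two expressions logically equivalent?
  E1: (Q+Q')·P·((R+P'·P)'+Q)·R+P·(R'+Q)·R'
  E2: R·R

E1: (Q+Q')·P·((R+P'·P)'+Q)·R+P·(R'+Q)·R'
    = P·((R+P'·P)'+Q)·R+P·(R'+Q)·R'
    = P·(R'+Q)·R+P·(R'+Q)·R'
    = P·(R'+Q)
E2: R·R
    = R
These differ: at P=0, Q=1, R=1, E1 = 0 but E2 = 1.

No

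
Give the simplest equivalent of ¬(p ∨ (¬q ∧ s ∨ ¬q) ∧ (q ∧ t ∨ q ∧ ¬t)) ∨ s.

¬p ∨ s

¬(p ∨ (¬q ∧ s ∨ ¬q) ∧ (q ∧ t ∨ q ∧ ¬t)) ∨ s
= ¬(p ∨ (¬q ∧ s ∨ ¬q) ∧ q) ∨ s
= ¬(p ∨ ¬q ∧ q) ∨ s
= ¬p ∨ s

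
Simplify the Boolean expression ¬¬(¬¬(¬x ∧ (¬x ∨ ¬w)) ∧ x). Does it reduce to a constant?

False

¬¬(¬¬(¬x ∧ (¬x ∨ ¬w)) ∧ x)
= ¬¬(¬¬¬x ∧ x)
= ¬¬(¬x ∧ x)
= ¬x ∧ x
= False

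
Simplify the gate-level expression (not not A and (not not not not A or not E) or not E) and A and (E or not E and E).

A and E

(not not A and (not not not not A or not E) or not E) and A and (E or not E and E)
= (not not A and (not not A or not E) or not E) and A and (E or not E and E)   — double negation
= (not not A or not E) and A and (E or not E and E)   — absorption
= (A or not E) and A and (E or not E and E)   — double negation
= (A or not E) and A and E   — complement / identity
= A and E   — absorption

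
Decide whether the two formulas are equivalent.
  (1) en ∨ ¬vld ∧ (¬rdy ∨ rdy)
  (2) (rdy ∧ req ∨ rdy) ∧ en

E1: en ∨ ¬vld ∧ (¬rdy ∨ rdy)
    = en ∨ ¬vld
E2: (rdy ∧ req ∨ rdy) ∧ en
    = rdy ∧ en
These differ: at en=0, rdy=0, req=0, vld=0, E1 = 1 but E2 = 0.

No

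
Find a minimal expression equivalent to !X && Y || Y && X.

Y

!X && Y || Y && X
= (!X || X) && Y   (distribution)
= Y   (complement / identity)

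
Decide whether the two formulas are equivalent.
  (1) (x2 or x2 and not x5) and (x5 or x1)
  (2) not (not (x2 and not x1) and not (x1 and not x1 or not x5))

E1: (x2 or x2 and not x5) and (x5 or x1)
    = x2 and (x5 or x1)   [absorption]
E2: not (not (x2 and not x1) and not (x1 and not x1 or not x5))
    = x2 and not x1 or x1 and not x1 or not x5   [De Morgan]
    = x2 and not x1 or not x5   [complement / identity]
These differ: at x1=1, x2=0, x5=0, E1 = 0 but E2 = 1.

No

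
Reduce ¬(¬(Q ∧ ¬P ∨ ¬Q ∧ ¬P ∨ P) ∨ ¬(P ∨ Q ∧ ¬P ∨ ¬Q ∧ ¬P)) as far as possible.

True

¬(¬(Q ∧ ¬P ∨ ¬Q ∧ ¬P ∨ P) ∨ ¬(P ∨ Q ∧ ¬P ∨ ¬Q ∧ ¬P))
= (Q ∧ ¬P ∨ ¬Q ∧ ¬P ∨ P) ∧ (P ∨ Q ∧ ¬P ∨ ¬Q ∧ ¬P)
= P ∧ P ∨ Q ∧ ¬P ∨ ¬Q ∧ ¬P
= P ∧ P ∨ ¬P
= P ∨ ¬P
= True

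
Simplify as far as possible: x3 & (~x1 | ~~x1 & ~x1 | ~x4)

x3 & (~x1 | ~x4)

x3 & (~x1 | ~~x1 & ~x1 | ~x4)
= x3 & (~x1 | x1 & ~x1 | ~x4)
= x3 & (~x1 | ~x4)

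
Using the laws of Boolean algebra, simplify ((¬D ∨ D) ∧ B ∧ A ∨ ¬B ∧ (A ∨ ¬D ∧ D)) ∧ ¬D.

((¬D ∨ D) ∧ B ∧ A ∨ ¬B ∧ (A ∨ ¬D ∧ D)) ∧ ¬D
= (B ∧ A ∨ ¬B ∧ (A ∨ ¬D ∧ D)) ∧ ¬D   [complement / identity]
= (B ∧ A ∨ ¬B ∧ A) ∧ ¬D   [complement / identity]
= A ∧ ¬D   [distribution]

A ∧ ¬D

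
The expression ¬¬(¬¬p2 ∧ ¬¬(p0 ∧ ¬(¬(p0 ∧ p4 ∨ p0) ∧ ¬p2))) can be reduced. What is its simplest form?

¬¬(¬¬p2 ∧ ¬¬(p0 ∧ ¬(¬(p0 ∧ p4 ∨ p0) ∧ ¬p2)))
= ¬(¬p2 ∨ ¬(p0 ∧ ¬(¬(p0 ∧ p4 ∨ p0) ∧ ¬p2)))   [De Morgan]
= ¬(¬p2 ∨ ¬(p0 ∧ (p0 ∧ p4 ∨ p0 ∨ p2)))   [De Morgan]
= ¬(¬p2 ∨ ¬(p0 ∧ (p0 ∨ p2)))   [absorption]
= ¬(¬p2 ∨ ¬p0)   [absorption]
= p2 ∧ p0   [De Morgan]

p2 ∧ p0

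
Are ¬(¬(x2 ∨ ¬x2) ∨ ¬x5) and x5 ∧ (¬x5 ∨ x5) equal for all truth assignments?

Yes

E1: ¬(¬(x2 ∨ ¬x2) ∨ ¬x5)
    = (x2 ∨ ¬x2) ∧ x5   (De Morgan)
    = x5   (complement / identity)
E2: x5 ∧ (¬x5 ∨ x5)
    = x5   (complement / identity)
Both reduce to x5, so they are equivalent.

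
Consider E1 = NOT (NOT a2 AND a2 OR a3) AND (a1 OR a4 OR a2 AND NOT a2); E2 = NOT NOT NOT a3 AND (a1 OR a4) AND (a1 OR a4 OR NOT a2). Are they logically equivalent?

Yes

E1: NOT (NOT a2 AND a2 OR a3) AND (a1 OR a4 OR a2 AND NOT a2)
    = NOT a3 AND (a1 OR a4 OR a2 AND NOT a2)   — complement / identity
    = NOT a3 AND (a1 OR a4)   — complement / identity
E2: NOT NOT NOT a3 AND (a1 OR a4) AND (a1 OR a4 OR NOT a2)
    = NOT a3 AND (a1 OR a4) AND (a1 OR a4 OR NOT a2)   — double negation
    = NOT a3 AND (a1 OR a4)   — absorption
Both reduce to NOT a3 AND (a1 OR a4), so they are equivalent.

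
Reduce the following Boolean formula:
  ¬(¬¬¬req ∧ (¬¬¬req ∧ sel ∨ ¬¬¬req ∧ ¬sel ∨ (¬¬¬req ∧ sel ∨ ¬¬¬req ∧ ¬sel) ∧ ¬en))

¬(¬¬¬req ∧ (¬¬¬req ∧ sel ∨ ¬¬¬req ∧ ¬sel ∨ (¬¬¬req ∧ sel ∨ ¬¬¬req ∧ ¬sel) ∧ ¬en))
= ¬(¬¬¬req ∧ (¬¬¬req ∧ sel ∨ ¬¬¬req ∧ ¬sel))
= ¬(¬¬¬req ∧ ¬¬¬req)
= ¬¬¬¬req
= ¬¬req
= req

req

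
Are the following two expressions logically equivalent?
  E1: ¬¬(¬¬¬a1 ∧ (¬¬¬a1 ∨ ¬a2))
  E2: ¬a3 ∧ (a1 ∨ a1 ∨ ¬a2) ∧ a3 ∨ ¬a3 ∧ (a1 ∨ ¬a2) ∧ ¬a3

No

E1: ¬¬(¬¬¬a1 ∧ (¬¬¬a1 ∨ ¬a2))
    = ¬¬¬¬¬a1   (absorption)
    = ¬¬¬a1   (double negation)
    = ¬a1   (double negation)
E2: ¬a3 ∧ (a1 ∨ a1 ∨ ¬a2) ∧ a3 ∨ ¬a3 ∧ (a1 ∨ ¬a2) ∧ ¬a3
    = ¬a3 ∧ (a1 ∨ ¬a2) ∧ a3 ∨ ¬a3 ∧ (a1 ∨ ¬a2) ∧ ¬a3   (idempotence)
    = ¬a3 ∧ (a1 ∨ ¬a2)   (distribution)
These differ: at a1=0, a2=0, a3=1, E1 = 1 but E2 = 0.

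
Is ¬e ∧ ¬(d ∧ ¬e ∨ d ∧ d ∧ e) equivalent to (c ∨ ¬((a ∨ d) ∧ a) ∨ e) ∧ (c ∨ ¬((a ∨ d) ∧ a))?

E1: ¬e ∧ ¬(d ∧ ¬e ∨ d ∧ d ∧ e)
    = ¬e ∧ ¬(d ∧ ¬e ∨ d ∧ e)   [idempotence]
    = ¬e ∧ ¬d   [distribution]
E2: (c ∨ ¬((a ∨ d) ∧ a) ∨ e) ∧ (c ∨ ¬((a ∨ d) ∧ a))
    = c ∨ ¬((a ∨ d) ∧ a)   [absorption]
    = c ∨ ¬a   [absorption]
These differ: at a=0, c=0, d=1, e=1, E1 = 0 but E2 = 1.

No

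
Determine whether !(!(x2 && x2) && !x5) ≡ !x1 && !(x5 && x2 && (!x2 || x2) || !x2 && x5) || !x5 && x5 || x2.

E1: !(!(x2 && x2) && !x5)
    = !(!x2 && !x5)
    = x2 || x5
E2: !x1 && !(x5 && x2 && (!x2 || x2) || !x2 && x5) || !x5 && x5 || x2
    = !x1 && !(x5 && x2 && (!x2 || x2) || !x2 && x5) || x2
    = !x1 && !(x5 && x2 || !x2 && x5) || x2
    = !x1 && !x5 || x2
These differ: at x1=1, x2=0, x5=1, E1 = 1 but E2 = 0.

No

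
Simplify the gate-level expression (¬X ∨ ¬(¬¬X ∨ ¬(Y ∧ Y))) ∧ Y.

(¬X ∨ ¬(¬¬X ∨ ¬(Y ∧ Y))) ∧ Y
= (¬X ∨ ¬X ∧ Y ∧ Y) ∧ Y
= (¬X ∨ ¬X ∧ Y) ∧ Y
= ¬X ∧ Y

¬X ∧ Y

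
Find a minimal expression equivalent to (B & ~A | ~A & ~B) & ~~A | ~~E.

(B & ~A | ~A & ~B) & ~~A | ~~E
= ~A & ~~A | ~~E   — distribution
= ~A & A | ~~E   — double negation
= ~A & A | E   — double negation
= E   — complement / identity

E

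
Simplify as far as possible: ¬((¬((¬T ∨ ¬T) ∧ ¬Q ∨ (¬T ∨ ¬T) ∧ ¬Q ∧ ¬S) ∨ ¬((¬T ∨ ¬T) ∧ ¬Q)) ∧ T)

¬((¬((¬T ∨ ¬T) ∧ ¬Q ∨ (¬T ∨ ¬T) ∧ ¬Q ∧ ¬S) ∨ ¬((¬T ∨ ¬T) ∧ ¬Q)) ∧ T)
= ¬((¬((¬T ∨ ¬T) ∧ ¬Q) ∨ ¬((¬T ∨ ¬T) ∧ ¬Q)) ∧ T)   — absorption
= ¬(¬((¬T ∨ ¬T) ∧ ¬Q) ∧ T)   — idempotence
= ¬(¬(¬T ∧ ¬Q) ∧ T)   — idempotence
= ¬((T ∨ Q) ∧ T)   — De Morgan
= ¬T   — absorption

¬T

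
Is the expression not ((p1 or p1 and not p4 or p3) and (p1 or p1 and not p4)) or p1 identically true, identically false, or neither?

not ((p1 or p1 and not p4 or p3) and (p1 or p1 and not p4)) or p1
= not (p1 or p1 and not p4) or p1
= not p1 or p1
= True

identically true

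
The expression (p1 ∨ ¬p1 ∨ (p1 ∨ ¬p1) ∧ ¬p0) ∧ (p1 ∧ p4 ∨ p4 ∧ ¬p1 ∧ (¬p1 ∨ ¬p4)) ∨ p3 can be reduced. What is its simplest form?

p4 ∨ p3

(p1 ∨ ¬p1 ∨ (p1 ∨ ¬p1) ∧ ¬p0) ∧ (p1 ∧ p4 ∨ p4 ∧ ¬p1 ∧ (¬p1 ∨ ¬p4)) ∨ p3
= (p1 ∨ ¬p1) ∧ (p1 ∧ p4 ∨ p4 ∧ ¬p1 ∧ (¬p1 ∨ ¬p4)) ∨ p3   [absorption]
= (p1 ∨ ¬p1) ∧ (p1 ∧ p4 ∨ p4 ∧ ¬p1) ∨ p3   [absorption]
= p1 ∧ p4 ∨ p4 ∧ ¬p1 ∨ p3   [complement / identity]
= p4 ∨ p3   [distribution]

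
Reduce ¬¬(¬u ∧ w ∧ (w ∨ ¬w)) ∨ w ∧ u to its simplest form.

¬¬(¬u ∧ w ∧ (w ∨ ¬w)) ∨ w ∧ u
= ¬¬(¬u ∧ w) ∨ w ∧ u
= ¬u ∧ w ∨ w ∧ u
= w

w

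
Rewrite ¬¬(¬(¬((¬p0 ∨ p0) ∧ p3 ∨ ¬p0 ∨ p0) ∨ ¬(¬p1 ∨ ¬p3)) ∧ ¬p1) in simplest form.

¬p1

¬¬(¬(¬((¬p0 ∨ p0) ∧ p3 ∨ ¬p0 ∨ p0) ∨ ¬(¬p1 ∨ ¬p3)) ∧ ¬p1)
= ¬(¬((¬p0 ∨ p0) ∧ p3 ∨ ¬p0 ∨ p0) ∨ ¬(¬p1 ∨ ¬p3)) ∧ ¬p1   [double negation]
= ¬(¬(¬p0 ∨ p0) ∨ ¬(¬p1 ∨ ¬p3)) ∧ ¬p1   [absorption]
= (¬p0 ∨ p0) ∧ (¬p1 ∨ ¬p3) ∧ ¬p1   [De Morgan]
= (¬p1 ∨ ¬p3) ∧ ¬p1   [complement / identity]
= ¬p1   [absorption]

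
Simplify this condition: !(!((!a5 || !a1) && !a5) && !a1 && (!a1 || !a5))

!(!((!a5 || !a1) && !a5) && !a1 && (!a1 || !a5))
= !(!!a5 && !a1 && (!a1 || !a5))   (absorption)
= !(!!a5 && !a1)   (absorption)
= !a5 || a1   (De Morgan)

!a5 || a1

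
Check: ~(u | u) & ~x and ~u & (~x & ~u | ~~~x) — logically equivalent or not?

E1: ~(u | u) & ~x
    = ~u & ~x   — idempotence
E2: ~u & (~x & ~u | ~~~x)
    = ~u & (~x & ~u | ~x)   — double negation
    = ~u & ~x   — absorption
Both reduce to ~u & ~x, so they are equivalent.

Yes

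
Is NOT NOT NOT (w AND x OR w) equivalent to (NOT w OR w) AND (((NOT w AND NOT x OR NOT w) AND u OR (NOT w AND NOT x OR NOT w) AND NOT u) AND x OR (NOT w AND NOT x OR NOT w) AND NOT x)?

Yes

E1: NOT NOT NOT (w AND x OR w)
    = NOT (w AND x OR w)   — double negation
    = NOT w   — absorption
E2: (NOT w OR w) AND (((NOT w AND NOT x OR NOT w) AND u OR (NOT w AND NOT x OR NOT w) AND NOT u) AND x OR (NOT w AND NOT x OR NOT w) AND NOT x)
    = (NOT w OR w) AND ((NOT w AND NOT x OR NOT w) AND x OR (NOT w AND NOT x OR NOT w) AND NOT x)   — distribution
    = (NOT w AND NOT x OR NOT w) AND x OR (NOT w AND NOT x OR NOT w) AND NOT x   — complement / identity
    = NOT w AND NOT x OR NOT w   — distribution
    = NOT w   — absorption
Both reduce to NOT w, so they are equivalent.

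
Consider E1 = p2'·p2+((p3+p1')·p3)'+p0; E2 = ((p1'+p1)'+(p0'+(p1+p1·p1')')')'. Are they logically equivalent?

No

E1: p2'·p2+((p3+p1')·p3)'+p0
    = ((p3+p1')·p3)'+p0
    = p3'+p0
E2: ((p1'+p1)'+(p0'+(p1+p1·p1')')')'
    = (p1'+p1)·(p0'+(p1+p1·p1')')
    = (p1'+p1)·(p0'+p1')
    = p0'+p1'
These differ: at p0=1, p1=1, p2=0, p3=0, E1 = 1 but E2 = 0.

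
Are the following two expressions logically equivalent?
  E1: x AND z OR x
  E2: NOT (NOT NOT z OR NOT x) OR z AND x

Yes

E1: x AND z OR x
    = x   — absorption
E2: NOT (NOT NOT z OR NOT x) OR z AND x
    = NOT z AND x OR z AND x   — De Morgan
    = x   — distribution
Both reduce to x, so they are equivalent.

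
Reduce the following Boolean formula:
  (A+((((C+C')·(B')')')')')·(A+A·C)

(A+((((C+C')·(B')')')')')·(A+A·C)
= (A+((((B')')')')')·(A+A·C)   (complement / identity)
= (A+((B')')')·(A+A·C)   (double negation)
= (A+((B')')')·A   (absorption)
= (A+B')·A   (double negation)
= A   (absorption)

A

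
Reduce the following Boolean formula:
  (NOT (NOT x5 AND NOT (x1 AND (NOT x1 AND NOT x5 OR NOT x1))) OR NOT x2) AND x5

x5

(NOT (NOT x5 AND NOT (x1 AND (NOT x1 AND NOT x5 OR NOT x1))) OR NOT x2) AND x5
= (NOT (NOT x5 AND NOT (x1 AND NOT x1)) OR NOT x2) AND x5   [absorption]
= (x5 OR x1 AND NOT x1 OR NOT x2) AND x5   [De Morgan]
= (x5 OR NOT x2) AND x5   [complement / identity]
= x5   [absorption]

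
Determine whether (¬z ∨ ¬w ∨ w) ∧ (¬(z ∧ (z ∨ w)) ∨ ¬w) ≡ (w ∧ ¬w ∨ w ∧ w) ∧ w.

E1: (¬z ∨ ¬w ∨ w) ∧ (¬(z ∧ (z ∨ w)) ∨ ¬w)
    = (¬z ∨ ¬w ∨ w) ∧ (¬z ∨ ¬w)
    = ¬z ∨ ¬w
E2: (w ∧ ¬w ∨ w ∧ w) ∧ w
    = w ∧ w
    = w
These differ: at w=0, z=1, E1 = 1 but E2 = 0.

No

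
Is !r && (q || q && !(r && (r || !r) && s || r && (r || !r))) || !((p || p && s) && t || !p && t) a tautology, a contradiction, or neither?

neither

!r && (q || q && !(r && (r || !r) && s || r && (r || !r))) || !((p || p && s) && t || !p && t)
= !r && (q || q && !(r && (r || !r))) || !((p || p && s) && t || !p && t)
= !r && (q || q && !r) || !((p || p && s) && t || !p && t)
= !r && q || !((p || p && s) && t || !p && t)
= !r && q || !(p && t || !p && t)
= !r && q || !t
This depends on q, r, t, so it is not a constant.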